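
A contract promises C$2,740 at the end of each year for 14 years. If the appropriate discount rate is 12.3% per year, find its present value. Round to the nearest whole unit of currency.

C$17,886

Annuity factor a(14|0.123) = 6.527654; PV = 2740 × 6.527654 = 17,885.7723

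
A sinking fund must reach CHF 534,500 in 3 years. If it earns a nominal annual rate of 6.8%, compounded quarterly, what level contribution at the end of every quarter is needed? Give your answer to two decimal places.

Periodic rate i = 0.068/4 = 0.017; n = 3 × 4 = 12 periods.
FV-annuity factor = 13.188079; PMT = 534500 / 13.188079 = 40,529.0250

CHF 40,529.02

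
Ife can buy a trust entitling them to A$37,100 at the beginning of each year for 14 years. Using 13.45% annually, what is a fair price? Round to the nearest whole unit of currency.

A$259,456

PV = PMT · [1 − (1+i)^(−n)] / i × (1+i) = 37100 · 6.993429 = 259,456.2190
(Beginning-of-period payments → annuity-due factor ×(1+i).)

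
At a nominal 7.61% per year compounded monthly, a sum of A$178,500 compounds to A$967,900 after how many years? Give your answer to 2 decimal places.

22.29 years

Periodic rate i = 0.0761/12 = 0.00634167.
(1+i)^n = 967900/178500 = 5.42241, so n = ln 5.42241 / ln 1.00634 = 267.4210 months
= 267.4210/12 years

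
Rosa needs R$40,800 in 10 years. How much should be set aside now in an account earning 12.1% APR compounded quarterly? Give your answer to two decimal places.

R$12,386.69

Periodic rate i = 0.121/4 = 0.03025; n = 10 × 4 = 40 periods.
PV = FV·(1+i)^(−n) = 40,800 × 0.303595 = 12,386.6890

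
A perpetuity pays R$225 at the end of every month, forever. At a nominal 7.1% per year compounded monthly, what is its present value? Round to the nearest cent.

R$38,028.17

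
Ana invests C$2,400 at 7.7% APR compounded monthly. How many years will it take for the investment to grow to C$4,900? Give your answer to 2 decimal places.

9.30 years

Periodic rate i = 0.077/12 = 0.00641667.
(1+i)^n = 4900/2400 = 2.04167, so n = ln 2.04167 / ln 1.00642 = 111.5928 months
= 111.5928/12 years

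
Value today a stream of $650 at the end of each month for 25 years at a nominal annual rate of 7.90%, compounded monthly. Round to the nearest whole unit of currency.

$84,945

With 12 periods per year: i = 0.00658333, n = 300.
PV = 650 × [1 − (1+0.00658333)^(−300)] / 0.00658333 = 650 × 130.684196 = 84,944.7272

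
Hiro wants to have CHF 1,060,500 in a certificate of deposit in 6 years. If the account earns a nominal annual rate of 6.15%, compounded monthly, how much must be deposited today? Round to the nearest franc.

CHF 733,948

With 12 periods per year: i = 0.005125, n = 72.
PV = 1,060,500 / (1 + 0.005125)^72 = 1,060,500 / 1.444925 = 733,947.9536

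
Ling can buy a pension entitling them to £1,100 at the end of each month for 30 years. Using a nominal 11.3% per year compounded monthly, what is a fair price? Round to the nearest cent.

i = 0.113/12 = 0.00941667 per month; n = 30·12 = 360.
Annuity factor a(360|0.00941667) = 102.557775; PV = 1100 × 102.557775 = 112,813.5525

£112,813.55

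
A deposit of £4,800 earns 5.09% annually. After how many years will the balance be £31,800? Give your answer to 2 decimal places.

38.09 years

(1+i)^n = 31800/4800 = 6.62500, so n = ln 6.62500 / ln 1.0509 = 38.0859 years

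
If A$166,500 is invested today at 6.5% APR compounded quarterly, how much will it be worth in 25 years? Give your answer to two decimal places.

A$834,584.08

Periodic rate i = 0.065/4 = 0.01625; n = 25 × 4 = 100 periods.
FV = PV·(1+i)^n = 166,500 × 5.012517 = 834,584.0837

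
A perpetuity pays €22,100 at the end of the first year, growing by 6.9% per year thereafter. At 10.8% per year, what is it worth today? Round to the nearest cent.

PV = PMT / (i − g) = 22100 / (0.108 − 0.069) = 22100 / 0.039000 = 566,666.6667

€566,666.67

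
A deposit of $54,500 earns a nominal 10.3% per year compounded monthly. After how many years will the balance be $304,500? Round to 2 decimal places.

Periodic rate i = 0.103/12 = 0.00858333.
n = ln(304500/54500) / ln(1+0.00858333) = ln(5.58716) / 0.008547 = 201.3022 months
= 201.3022/12 years

16.78 years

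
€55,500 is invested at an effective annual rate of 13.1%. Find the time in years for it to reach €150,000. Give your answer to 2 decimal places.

(1+i)^n = 150000/55500 = 2.70270, so n = ln 2.70270 / ln 1.131 = 8.0766 years

8.08 years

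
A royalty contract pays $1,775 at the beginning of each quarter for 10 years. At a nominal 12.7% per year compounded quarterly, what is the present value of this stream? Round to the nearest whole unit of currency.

Periodic rate i = 0.127/4 = 0.03175; n = 10 × 4 = 40 periods.
Annuity factor a(40|0.03175) × (1+i) = 23.188164; PV = 1775 × 23.188164 = 41,158.9917
(annuity-due: payments at period start, so ×(1+i).)

$41,159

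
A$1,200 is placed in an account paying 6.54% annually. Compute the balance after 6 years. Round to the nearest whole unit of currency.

A$1,755

1,200 × (1+0.0654)^6 = 1,200 × 1.462434 = 1,754.9203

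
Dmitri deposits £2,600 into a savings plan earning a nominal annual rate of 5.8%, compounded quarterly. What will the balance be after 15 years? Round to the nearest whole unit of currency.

i = 0.058/4 = 0.0145 per quarter; n = 15·4 = 60.
FV = 2,600 × (1 + 0.0145)^60 = 6,167.3192

£6,167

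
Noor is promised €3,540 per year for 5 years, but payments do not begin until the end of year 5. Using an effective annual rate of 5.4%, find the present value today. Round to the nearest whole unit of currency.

€12,283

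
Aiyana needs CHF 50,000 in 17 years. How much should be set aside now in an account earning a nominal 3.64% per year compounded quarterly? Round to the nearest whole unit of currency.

Periodic rate i = 0.0364/4 = 0.0091; n = 17 × 4 = 68 periods.
Discount factor = (1+0.0091)^(−68) = 0.540100; PV = 50,000 × 0.540100 = 27,004.9877

CHF 27,005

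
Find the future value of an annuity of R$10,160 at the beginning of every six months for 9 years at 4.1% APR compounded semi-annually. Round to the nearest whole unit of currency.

R$222,994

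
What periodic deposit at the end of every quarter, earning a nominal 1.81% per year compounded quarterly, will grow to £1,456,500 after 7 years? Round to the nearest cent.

£48,909.54

Periodic rate i = 0.0181/4 = 0.004525; n = 7 × 4 = 28 periods.
FV-annuity factor = 29.779467; PMT = 1.4565e+06 / 29.779467 = 48,909.5387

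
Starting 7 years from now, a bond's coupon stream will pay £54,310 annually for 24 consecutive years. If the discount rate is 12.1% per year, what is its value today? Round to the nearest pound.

£211,598

Value one period before first payment (t=6): 54310 × [1 − (1+0.121)^(−24)] / 0.121 = 54310 × 7.731521 = 419,898.8965
Discount back 6 years: 419,898.8965 × (1+0.121)^(−6) = 419,898.8965 × 0.503925 = 211,597.7560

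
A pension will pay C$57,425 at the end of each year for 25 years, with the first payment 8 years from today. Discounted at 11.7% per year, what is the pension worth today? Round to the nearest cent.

Value one period before first payment (t=7): 57425 × [1 − (1+0.117)^(−25)] / 0.117 = 57425 × 8.009377 = 459,938.4695
PV₀ = 459,938.4695 / (1+0.117)^7 = 459,938.4695 / 2.169563 = 211,995.9303

C$211,995.93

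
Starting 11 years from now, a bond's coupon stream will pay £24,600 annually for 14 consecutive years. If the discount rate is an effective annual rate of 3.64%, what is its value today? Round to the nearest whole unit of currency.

Value one period before first payment (t=10): 24600 × [1 − (1+0.0364)^(−14)] / 0.0364 = 24600 × 10.818666 = 266,139.1760
PV₀ = 266,139.1760 / (1+0.0364)^10 = 266,139.1760 / 1.429796 = 186,137.8806

£186,138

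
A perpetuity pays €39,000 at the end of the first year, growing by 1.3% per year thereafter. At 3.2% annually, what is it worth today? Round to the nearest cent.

PV = PMT / (i − g) = 39000 / (0.032 − 0.013) = 39000 / 0.019000 = 2,052,631.5789

€2,052,631.58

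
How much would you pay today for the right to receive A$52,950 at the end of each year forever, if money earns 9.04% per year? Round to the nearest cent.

A$585,730.09

PV = C/r = 52950/0.0904 = 585,730.0885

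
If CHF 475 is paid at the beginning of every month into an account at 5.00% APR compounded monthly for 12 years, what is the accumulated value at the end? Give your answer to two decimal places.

i = 0.05/12 = 0.00416667 per month; n = 12·12 = 144.
FV = PMT · [(1+i)^n − 1] / i × (1+i) = 475 · 197.583579 = 93,852.1999
(Beginning-of-period payments → annuity-due factor ×(1+i).)

CHF 93,852.20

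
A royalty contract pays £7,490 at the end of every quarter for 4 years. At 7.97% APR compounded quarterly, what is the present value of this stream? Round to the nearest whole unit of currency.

Periodic rate i = 0.0797/4 = 0.019925; n = 4 × 4 = 16 periods.
Annuity factor a(16|0.019925) = 13.585779; PV = 7490 × 13.585779 = 101,757.4880

£101,757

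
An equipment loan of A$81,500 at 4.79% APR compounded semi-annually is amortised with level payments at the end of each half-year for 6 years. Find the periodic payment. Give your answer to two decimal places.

Periodic rate i = 0.0479/2 = 0.02395; n = 6 × 2 = 12 periods.
Annuity-PV factor = 10.323285; PMT = 81500 / 10.323285 = 7,894.7741

A$7,894.77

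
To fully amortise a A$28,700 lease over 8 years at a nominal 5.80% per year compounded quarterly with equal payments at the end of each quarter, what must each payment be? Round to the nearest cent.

A$1,127.36

With 4 periods per year: i = 0.0145, n = 32.
PMT = 28700 / ( [1 − (1+0.0145)^(−32)] / 0.0145 ) = 28700 / 25.457794 = 1,127.3561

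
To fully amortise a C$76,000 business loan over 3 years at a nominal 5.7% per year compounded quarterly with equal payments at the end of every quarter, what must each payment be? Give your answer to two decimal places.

With 4 periods per year: i = 0.01425, n = 12.
PMT = 76000 / ( [1 − (1+0.01425)^(−12)] / 0.01425 ) = 76000 / 10.958638 = 6,935.1684

C$6,935.17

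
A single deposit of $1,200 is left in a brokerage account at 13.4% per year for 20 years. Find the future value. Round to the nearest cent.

$14,840.29

1,200 × (1+0.134)^20 = 1,200 × 12.366907 = 14,840.2883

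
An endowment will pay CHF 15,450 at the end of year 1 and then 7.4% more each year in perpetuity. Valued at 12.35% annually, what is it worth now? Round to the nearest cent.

CHF 312,121.21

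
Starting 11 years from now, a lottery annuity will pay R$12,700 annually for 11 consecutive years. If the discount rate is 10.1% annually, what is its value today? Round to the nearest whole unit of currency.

PV at t=10 (ordinary 11-year annuity): 12700 × a(11|0.101) = 12700 × 6.465267 = 82,108.8946
Discount back 10 years: 82,108.8946 × (1+0.101)^(−10) = 82,108.8946 × 0.382056 = 31,370.1804

R$31,370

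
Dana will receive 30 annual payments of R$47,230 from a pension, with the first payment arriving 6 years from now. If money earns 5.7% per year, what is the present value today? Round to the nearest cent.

R$508,965.28

Value one period before first payment (t=5): 47230 × [1 − (1+0.057)^(−30)] / 0.057 = 47230 × 14.218217 = 671,526.4091
Discount back 5 years: 671,526.4091 × (1+0.057)^(−5) = 671,526.4091 × 0.757923 = 508,965.2837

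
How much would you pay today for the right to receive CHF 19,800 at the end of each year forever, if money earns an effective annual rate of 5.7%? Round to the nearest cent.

PV = C/r = 19800/0.057 = 347,368.4211

CHF 347,368.42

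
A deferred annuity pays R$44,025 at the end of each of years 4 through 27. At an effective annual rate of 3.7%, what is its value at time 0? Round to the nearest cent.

PV at t=3 (ordinary 24-year annuity): 44025 × a(24|0.037) = 44025 × 15.726255 = 692,348.3664
PV₀ = 692,348.3664 / (1+0.037)^3 = 692,348.3664 / 1.115158 = 620,852.4548

R$620,852.45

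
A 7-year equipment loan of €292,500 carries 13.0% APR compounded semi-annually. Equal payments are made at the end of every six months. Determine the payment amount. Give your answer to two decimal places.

€32,450.09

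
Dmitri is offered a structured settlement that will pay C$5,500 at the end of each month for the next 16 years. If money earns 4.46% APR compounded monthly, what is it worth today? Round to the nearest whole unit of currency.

Periodic rate i = 0.0446/12 = 0.00371667; n = 16 × 12 = 192 periods.
Annuity factor a(192|0.00371667) = 137.078229; PV = 5500 × 137.078229 = 753,930.2621

C$753,930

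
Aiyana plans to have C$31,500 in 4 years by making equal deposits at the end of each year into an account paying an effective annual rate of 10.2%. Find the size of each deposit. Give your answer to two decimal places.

C$6,767.39

PMT = 31500 / ( [(1+0.102)^4 − 1] / 0.102 ) = 31500 / 4.654677 = 6,767.3866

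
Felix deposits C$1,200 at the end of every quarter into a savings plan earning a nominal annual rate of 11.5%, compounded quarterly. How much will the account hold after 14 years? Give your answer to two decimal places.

Periodic rate i = 0.115/4 = 0.02875; n = 14 × 4 = 56 periods.
FV = 1200 × [(1+0.02875)^56 − 1] / 0.02875 = 1200 × 135.321049 = 162,385.2584

C$162,385.26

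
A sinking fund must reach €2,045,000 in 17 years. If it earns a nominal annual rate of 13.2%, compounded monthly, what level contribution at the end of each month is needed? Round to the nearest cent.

Periodic rate i = 0.132/12 = 0.011; n = 17 × 12 = 204 periods.
PMT = 2.045e+06 / ( [(1+0.011)^204 − 1] / 0.011 ) = 2.045e+06 / 756.012209 = 2,704.9828

€2,704.98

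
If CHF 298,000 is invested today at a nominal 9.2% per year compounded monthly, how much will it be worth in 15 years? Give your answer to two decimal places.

CHF 1,178,302.79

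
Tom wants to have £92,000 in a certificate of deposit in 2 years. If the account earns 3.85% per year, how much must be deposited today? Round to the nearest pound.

£85,305

PV = 92,000 / (1 + 0.0385)^2 = 92,000 / 1.078482 = 85,305.0664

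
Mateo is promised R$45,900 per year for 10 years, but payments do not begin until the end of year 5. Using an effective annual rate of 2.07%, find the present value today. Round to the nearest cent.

PV at t=4 (ordinary 10-year annuity): 45900 × a(10|0.0207) = 45900 × 8.949775 = 410,794.6885
PV₀ = 410,794.6885 / (1+0.0207)^4 = 410,794.6885 / 1.085407 = 378,470.7846

R$378,470.78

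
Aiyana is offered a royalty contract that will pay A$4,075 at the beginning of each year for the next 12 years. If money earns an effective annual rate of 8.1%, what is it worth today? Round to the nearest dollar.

A$33,026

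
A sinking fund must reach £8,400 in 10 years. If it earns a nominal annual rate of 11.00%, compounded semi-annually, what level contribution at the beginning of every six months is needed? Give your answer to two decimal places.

With 2 periods per year: i = 0.055, n = 20.
FV-annuity factor × (1+i) = 36.786076; PMT = 8400 / 36.786076 = 228.3473

£228.35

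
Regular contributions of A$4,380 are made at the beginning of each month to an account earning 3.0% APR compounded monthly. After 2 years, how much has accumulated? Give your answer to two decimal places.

A$108,468.84

i = 0.03/12 = 0.0025 per month; n = 2·12 = 24.
FV = PMT · [(1+i)^n − 1] / i × (1+i) = 4380 · 24.764575 = 108,468.8374
Payments are at the start of each period, so multiply by (1+i).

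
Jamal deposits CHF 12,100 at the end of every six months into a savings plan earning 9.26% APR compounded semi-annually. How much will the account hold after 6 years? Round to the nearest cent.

Periodic rate i = 0.0926/2 = 0.0463; n = 6 × 2 = 12 periods.
FV = PMT · [(1+i)^n − 1] / i = 12100 · 15.580386 = 188,522.6724

CHF 188,522.67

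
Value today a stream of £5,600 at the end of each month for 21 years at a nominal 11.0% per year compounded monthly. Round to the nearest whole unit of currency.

£549,628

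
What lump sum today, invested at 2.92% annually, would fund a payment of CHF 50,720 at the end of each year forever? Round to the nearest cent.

PV = PMT / i = 50720 / 0.0292 = 1,736,986.3014

CHF 1,736,986.30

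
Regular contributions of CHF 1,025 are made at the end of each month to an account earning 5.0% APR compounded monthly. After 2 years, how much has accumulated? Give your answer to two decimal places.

CHF 25,815.57

i = 0.05/12 = 0.00416667 per month; n = 2·12 = 24.
FV = PMT · [(1+i)^n − 1] / i = 1025 · 25.185921 = 25,815.5685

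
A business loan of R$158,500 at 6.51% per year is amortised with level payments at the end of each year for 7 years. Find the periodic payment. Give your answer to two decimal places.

R$28,909.70

Annuity-PV factor = 5.482590; PMT = 158500 / 5.482590 = 28,909.6958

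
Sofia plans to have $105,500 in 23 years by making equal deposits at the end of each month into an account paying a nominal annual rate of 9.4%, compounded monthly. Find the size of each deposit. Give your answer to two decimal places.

i = 0.094/12 = 0.00783333 per month; n = 23·12 = 276.
PMT = 105500 / ( [(1+0.00783333)^276 − 1] / 0.00783333 ) = 105500 / 972.206033 = 108.5161

$108.52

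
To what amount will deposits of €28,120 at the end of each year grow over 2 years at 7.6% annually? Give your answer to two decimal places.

Accumulation factor s(2|0.076) = 2.076000; FV = 28120 × 2.076000 = 58,377.1200

€58,377.12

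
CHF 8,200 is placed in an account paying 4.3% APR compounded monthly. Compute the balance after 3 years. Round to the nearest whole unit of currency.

i = 0.043/12 = 0.00358333 per month; n = 3·12 = 36.
FV = 8,200 × (1 + 0.00358333)^36 = 9,326.9082

CHF 9,327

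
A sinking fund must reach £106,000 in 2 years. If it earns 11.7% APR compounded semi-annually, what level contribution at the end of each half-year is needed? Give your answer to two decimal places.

With 2 periods per year: i = 0.0585, n = 4.
FV-annuity factor = 4.364889; PMT = 106000 / 4.364889 = 24,284.6943

£24,284.69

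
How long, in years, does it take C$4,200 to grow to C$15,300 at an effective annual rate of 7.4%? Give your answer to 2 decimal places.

18.11 years

(1+i)^n = 15300/4200 = 3.64286, so n = ln 3.64286 / ln 1.074 = 18.1085 years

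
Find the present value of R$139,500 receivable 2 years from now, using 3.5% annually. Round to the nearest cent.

PV = 139,500 / (1 + 0.035)^2 = 139,500 / 1.071225 = 130,224.7427

R$130,224.74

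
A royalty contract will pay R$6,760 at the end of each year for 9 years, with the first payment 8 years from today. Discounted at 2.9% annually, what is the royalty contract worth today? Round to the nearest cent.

Value one period before first payment (t=7): 6760 × [1 − (1+0.029)^(−9)] / 0.029 = 6760 × 7.822545 = 52,880.4024
PV₀ = 52,880.4024 / (1+0.029)^7 = 52,880.4024 / 1.221540 = 43,289.9544

R$43,289.95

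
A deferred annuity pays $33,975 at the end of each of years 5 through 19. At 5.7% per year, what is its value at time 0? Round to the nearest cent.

$269,609.84

PV at t=4 (ordinary 15-year annuity): 33975 × a(15|0.057) = 33975 × 9.905496 = 336,539.2241
Discount back 4 years: 336,539.2241 × (1+0.057)^(−4) = 336,539.2241 × 0.801125 = 269,609.8407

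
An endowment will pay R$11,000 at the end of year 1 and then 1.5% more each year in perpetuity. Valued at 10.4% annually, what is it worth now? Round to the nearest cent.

PV = D₁/(r − g) = 11000/(0.104 − 0.015) = 123,595.5056

R$123,595.51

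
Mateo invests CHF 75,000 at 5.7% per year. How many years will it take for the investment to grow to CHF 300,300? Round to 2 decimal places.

n = ln(300300/75000) / ln(1+0.057) = ln(4.00400) / 0.055435 = 25.0257 years

25.03 years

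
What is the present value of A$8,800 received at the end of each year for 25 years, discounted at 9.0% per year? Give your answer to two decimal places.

PV = PMT · [1 − (1+i)^(−n)] / i = 8800 · 9.822580 = 86,438.7005

A$86,438.70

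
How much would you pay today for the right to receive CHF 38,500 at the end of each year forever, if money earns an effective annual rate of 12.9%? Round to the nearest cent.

CHF 298,449.61

PV = PMT / i = 38500 / 0.129 = 298,449.6124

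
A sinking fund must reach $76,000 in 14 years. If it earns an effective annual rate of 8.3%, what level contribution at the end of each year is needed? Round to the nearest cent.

PMT = 76000 / ( [(1+0.083)^14 − 1] / 0.083 ) = 76000 / 24.741004 = 3,071.8237

$3,071.82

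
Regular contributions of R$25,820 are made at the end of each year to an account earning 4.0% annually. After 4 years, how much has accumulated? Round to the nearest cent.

FV = 25820 × [(1+0.04)^4 − 1] / 0.04 = 25820 × 4.246464 = 109,643.7005

R$109,643.70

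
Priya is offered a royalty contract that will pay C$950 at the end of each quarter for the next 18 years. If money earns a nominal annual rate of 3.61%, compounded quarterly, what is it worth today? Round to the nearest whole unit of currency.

C$50,140

With 4 periods per year: i = 0.009025, n = 72.
PV = 950 × [1 − (1+0.009025)^(−72)] / 0.009025 = 950 × 52.778468 = 50,139.5445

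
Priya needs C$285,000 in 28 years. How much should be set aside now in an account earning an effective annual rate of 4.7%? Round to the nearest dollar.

C$78,766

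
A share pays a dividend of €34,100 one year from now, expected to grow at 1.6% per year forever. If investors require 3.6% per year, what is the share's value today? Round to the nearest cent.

€1,705,000.00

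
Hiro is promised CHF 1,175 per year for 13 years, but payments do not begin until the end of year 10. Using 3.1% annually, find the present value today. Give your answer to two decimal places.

PV at t=9 (ordinary 13-year annuity): 1175 × a(13|0.031) = 1175 × 10.567260 = 12,416.5307
Discount back 9 years: 12,416.5307 × (1+0.031)^(−9) = 12,416.5307 × 0.759752 = 9,433.4875

CHF 9,433.49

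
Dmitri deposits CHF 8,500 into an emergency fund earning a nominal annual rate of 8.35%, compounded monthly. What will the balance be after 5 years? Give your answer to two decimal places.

Periodic rate i = 0.0835/12 = 0.00695833; n = 5 × 12 = 60 periods.
FV = PV·(1+i)^n = 8,500 × 1.515968 = 12,885.7276

CHF 12,885.73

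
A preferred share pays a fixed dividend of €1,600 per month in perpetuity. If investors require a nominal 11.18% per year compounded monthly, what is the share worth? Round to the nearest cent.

Periodic rate i = 0.1118/12 = 0.00931667.
PV = C/r = 1600/0.00931667 = 171,735.2415

€171,735.24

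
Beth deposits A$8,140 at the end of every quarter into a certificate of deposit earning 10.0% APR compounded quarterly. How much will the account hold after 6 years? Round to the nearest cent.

A$263,321.17

Periodic rate i = 0.1/4 = 0.025; n = 6 × 4 = 24 periods.
Accumulation factor s(24|0.025) = 32.349038; FV = 8140 × 32.349038 = 263,321.1692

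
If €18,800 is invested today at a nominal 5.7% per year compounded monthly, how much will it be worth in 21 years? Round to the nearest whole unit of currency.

With 12 periods per year: i = 0.00475, n = 252.
FV = PV·(1+i)^n = 18,800 × 3.300804 = 62,055.1165

€62,055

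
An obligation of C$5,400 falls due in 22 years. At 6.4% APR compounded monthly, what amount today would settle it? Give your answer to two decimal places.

C$1,325.96

With 12 periods per year: i = 0.00533333, n = 264.
Discount factor = (1+0.00533333)^(−264) = 0.245549; PV = 5,400 × 0.245549 = 1,325.9648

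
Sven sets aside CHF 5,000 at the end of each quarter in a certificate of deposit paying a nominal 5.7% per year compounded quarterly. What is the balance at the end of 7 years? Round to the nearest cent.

i = 0.057/4 = 0.01425 per quarter; n = 7·4 = 28.
Accumulation factor s(28|0.01425) = 34.115264; FV = 5000 × 34.115264 = 170,576.3211

CHF 170,576.32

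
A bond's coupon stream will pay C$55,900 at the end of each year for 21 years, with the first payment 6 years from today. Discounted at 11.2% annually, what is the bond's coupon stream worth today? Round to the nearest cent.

C$261,957.57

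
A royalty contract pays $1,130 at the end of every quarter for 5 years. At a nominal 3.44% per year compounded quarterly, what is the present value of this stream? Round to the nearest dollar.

With 4 periods per year: i = 0.0086, n = 20.
Annuity factor a(20|0.0086) = 18.302491; PV = 1130 × 18.302491 = 20,681.8143

$20,682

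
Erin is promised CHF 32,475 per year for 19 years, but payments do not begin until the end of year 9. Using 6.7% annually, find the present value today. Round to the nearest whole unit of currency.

CHF 204,362

Value one period before first payment (t=8): 32475 × [1 − (1+0.067)^(−19)] / 0.067 = 32475 × 10.572247 = 343,333.7288
PV₀ = 343,333.7288 / (1+0.067)^8 = 343,333.7288 / 1.680023 = 204,362.4567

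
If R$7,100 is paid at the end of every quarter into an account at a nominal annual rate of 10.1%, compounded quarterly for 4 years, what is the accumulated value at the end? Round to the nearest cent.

R$137,869.18

Periodic rate i = 0.101/4 = 0.02525; n = 4 × 4 = 16 periods.
FV = PMT · [(1+i)^n − 1] / i = 7100 · 19.418195 = 137,869.1842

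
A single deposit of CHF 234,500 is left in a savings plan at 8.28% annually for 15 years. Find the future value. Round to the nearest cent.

FV = 234,500 × (1 + 0.0828)^15 = 773,333.0188

CHF 773,333.02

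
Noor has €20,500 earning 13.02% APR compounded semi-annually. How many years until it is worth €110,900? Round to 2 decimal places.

13.38 years

Periodic rate i = 0.1302/2 = 0.0651.
(1+i)^n = 110900/20500 = 5.40976, so n = ln 5.40976 / ln 1.0651 = 26.7677 half-years
= 26.7677/2 years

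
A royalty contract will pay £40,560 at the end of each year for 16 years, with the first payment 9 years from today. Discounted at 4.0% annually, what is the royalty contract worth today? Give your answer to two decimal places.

£345,336.69

Value one period before first payment (t=8): 40560 × [1 − (1+0.04)^(−16)] / 0.04 = 40560 × 11.652296 = 472,617.1099
PV₀ = 472,617.1099 / (1+0.04)^8 = 472,617.1099 / 1.368569 = 345,336.6929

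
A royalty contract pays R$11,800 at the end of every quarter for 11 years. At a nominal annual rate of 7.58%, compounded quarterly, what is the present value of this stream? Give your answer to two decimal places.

R$350,078.42

Periodic rate i = 0.0758/4 = 0.01895; n = 11 × 4 = 44 periods.
PV = PMT · [1 − (1+i)^(−n)] / i = 11800 · 29.667663 = 350,078.4244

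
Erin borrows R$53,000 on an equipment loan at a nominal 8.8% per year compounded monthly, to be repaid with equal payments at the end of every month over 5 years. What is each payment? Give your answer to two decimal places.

R$1,095.06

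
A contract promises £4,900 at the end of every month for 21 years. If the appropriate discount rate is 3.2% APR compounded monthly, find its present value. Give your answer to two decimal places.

£898,274.46

Periodic rate i = 0.032/12 = 0.00266667; n = 21 × 12 = 252 periods.
PV = 4900 × [1 − (1+0.00266667)^(−252)] / 0.00266667 = 4900 × 183.321318 = 898,274.4606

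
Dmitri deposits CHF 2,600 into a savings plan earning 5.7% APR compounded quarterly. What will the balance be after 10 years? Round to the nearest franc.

With 4 periods per year: i = 0.01425, n = 40.
FV = 2,600 × (1 + 0.01425)^40 = 4,579.0354

CHF 4,579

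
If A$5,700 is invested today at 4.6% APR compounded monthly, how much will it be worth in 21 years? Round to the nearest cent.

A$14,948.63

With 12 periods per year: i = 0.00383333, n = 252.
FV = PV·(1+i)^n = 5,700 × 2.622566 = 14,948.6261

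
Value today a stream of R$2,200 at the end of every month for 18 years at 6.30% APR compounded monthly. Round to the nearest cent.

R$283,821.15

Periodic rate i = 0.063/12 = 0.00525; n = 18 × 12 = 216 periods.
Annuity factor a(216|0.00525) = 129.009613; PV = 2200 × 129.009613 = 283,821.1482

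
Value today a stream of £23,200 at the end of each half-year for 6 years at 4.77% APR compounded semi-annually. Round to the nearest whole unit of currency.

With 2 periods per year: i = 0.02385, n = 12.
Annuity factor a(12|0.02385) = 10.329557; PV = 23200 × 10.329557 = 239,645.7125

£239,646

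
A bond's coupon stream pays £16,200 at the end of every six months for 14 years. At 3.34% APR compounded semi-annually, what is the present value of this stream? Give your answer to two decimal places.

£359,962.05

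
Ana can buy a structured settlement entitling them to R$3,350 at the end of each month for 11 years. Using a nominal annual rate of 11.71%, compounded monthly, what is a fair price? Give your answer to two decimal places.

R$248,024.11

i = 0.1171/12 = 0.00975833 per month; n = 11·12 = 132.
PV = 3350 × [1 − (1+0.00975833)^(−132)] / 0.00975833 = 3350 × 74.037047 = 248,024.1078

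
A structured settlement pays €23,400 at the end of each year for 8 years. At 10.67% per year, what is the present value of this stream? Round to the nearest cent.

€121,849.66

Annuity factor a(8|0.1067) = 5.207251; PV = 23400 × 5.207251 = 121,849.6642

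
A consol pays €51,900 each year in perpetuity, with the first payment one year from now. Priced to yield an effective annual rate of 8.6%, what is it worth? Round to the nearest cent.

€603,488.37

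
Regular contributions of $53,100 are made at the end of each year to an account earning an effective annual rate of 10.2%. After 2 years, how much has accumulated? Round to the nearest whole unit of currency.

$111,616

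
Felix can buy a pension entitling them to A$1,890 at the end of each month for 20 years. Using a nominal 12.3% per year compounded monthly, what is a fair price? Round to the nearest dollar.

i = 0.123/12 = 0.01025 per month; n = 20·12 = 240.
PV = 1890 × [1 − (1+0.01025)^(−240)] / 0.01025 = 1890 × 89.120830 = 168,438.3684

A$168,438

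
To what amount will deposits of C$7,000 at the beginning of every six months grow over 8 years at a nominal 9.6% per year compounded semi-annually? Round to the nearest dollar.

C$170,759

With 2 periods per year: i = 0.048, n = 16.
FV = 7000 × [(1+0.048)^16 − 1] / 0.048 × (1+i) = 7000 × 24.394184 = 170,759.2862
(Beginning-of-period payments → annuity-due factor ×(1+i).)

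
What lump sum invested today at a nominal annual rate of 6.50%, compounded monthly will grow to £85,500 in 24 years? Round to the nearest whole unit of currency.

i = 0.065/12 = 0.00541667 per month; n = 24·12 = 288.
PV = 85,500 / (1 + 0.00541667)^288 = 85,500 / 4.738830 = 18,042.4295

£18,042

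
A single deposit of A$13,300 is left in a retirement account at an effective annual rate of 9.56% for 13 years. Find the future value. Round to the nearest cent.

FV = 13,300 × (1 + 0.0956)^13 = 43,584.0865

A$43,584.09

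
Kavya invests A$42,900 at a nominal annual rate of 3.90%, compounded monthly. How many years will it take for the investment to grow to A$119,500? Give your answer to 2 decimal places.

Periodic rate i = 0.039/12 = 0.00325.
n = ln(119500/42900) / ln(1+0.00325) = ln(2.78555) / 0.003245 = 315.7257 months
= 315.7257/12 years

26.31 years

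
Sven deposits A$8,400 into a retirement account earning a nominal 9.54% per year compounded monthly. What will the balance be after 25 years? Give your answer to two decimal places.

A$90,359.96

i = 0.0954/12 = 0.00795 per month; n = 25·12 = 300.
FV = PV·(1+i)^n = 8,400 × 10.757138 = 90,359.9627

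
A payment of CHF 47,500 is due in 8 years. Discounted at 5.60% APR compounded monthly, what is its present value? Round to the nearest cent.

CHF 30,379.61

Periodic rate i = 0.056/12 = 0.00466667; n = 8 × 12 = 96 periods.
PV = 47,500 / (1 + 0.00466667)^96 = 47,500 / 1.563548 = 30,379.6144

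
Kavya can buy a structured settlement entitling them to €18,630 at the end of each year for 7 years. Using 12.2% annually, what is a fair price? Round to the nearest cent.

€84,486.28

PV = PMT · [1 − (1+i)^(−n)] / i = 18630 · 4.534959 = 84,486.2830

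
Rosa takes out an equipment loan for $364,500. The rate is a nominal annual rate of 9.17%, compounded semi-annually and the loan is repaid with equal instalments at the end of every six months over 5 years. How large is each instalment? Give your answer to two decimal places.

$46,257.80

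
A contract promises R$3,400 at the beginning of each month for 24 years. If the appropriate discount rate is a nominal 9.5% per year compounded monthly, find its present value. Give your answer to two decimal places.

i = 0.095/12 = 0.00791667 per month; n = 24·12 = 288.
PV = 3400 × [1 − (1+0.00791667)^(−288)] / 0.00791667 × (1+i) = 3400 × 114.175958 = 388,198.2575
Payments are at the start of each period, so multiply by (1+i).

R$388,198.26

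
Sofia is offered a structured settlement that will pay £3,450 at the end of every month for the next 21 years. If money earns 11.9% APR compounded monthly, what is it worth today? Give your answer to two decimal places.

£318,959.23

Periodic rate i = 0.119/12 = 0.00991667; n = 21 × 12 = 252 periods.
Annuity factor a(252|0.00991667) = 92.451951; PV = 3450 × 92.451951 = 318,959.2318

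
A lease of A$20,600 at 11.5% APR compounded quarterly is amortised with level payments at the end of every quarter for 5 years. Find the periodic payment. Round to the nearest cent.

A$1,368.69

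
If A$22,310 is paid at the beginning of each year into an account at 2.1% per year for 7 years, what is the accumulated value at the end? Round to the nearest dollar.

FV = 22310 × [(1+0.021)^7 − 1] / 0.021 × (1+i) = 22310 × 7.613355 = 169,853.9562
(Beginning-of-period payments → annuity-due factor ×(1+i).)

A$169,854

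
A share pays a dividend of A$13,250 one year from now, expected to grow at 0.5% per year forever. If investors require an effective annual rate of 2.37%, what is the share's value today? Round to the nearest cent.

A$708,556.15

PV = D₁/(r − g) = 13250/(0.0237 − 0.005) = 708,556.1497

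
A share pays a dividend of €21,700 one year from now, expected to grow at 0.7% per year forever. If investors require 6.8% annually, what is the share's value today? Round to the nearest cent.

PV = PMT / (i − g) = 21700 / (0.068 − 0.007) = 21700 / 0.061000 = 355,737.7049

€355,737.70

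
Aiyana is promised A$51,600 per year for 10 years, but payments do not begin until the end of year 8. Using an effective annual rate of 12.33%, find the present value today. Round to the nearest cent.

Value one period before first payment (t=7): 51600 × [1 − (1+0.1233)^(−10)] / 0.1233 = 51600 × 5.574708 = 287,654.9485
PV₀ = 287,654.9485 / (1+0.1233)^7 = 287,654.9485 / 2.256682 = 127,468.1073

A$127,468.11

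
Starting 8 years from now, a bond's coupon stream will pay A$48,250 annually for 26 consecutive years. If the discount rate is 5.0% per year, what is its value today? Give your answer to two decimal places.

A$492,930.48

PV at t=7 (ordinary 26-year annuity): 48250 × a(26|0.05) = 48250 × 14.375185 = 693,602.6908
Discount back 7 years: 693,602.6908 × (1+0.05)^(−7) = 693,602.6908 × 0.710681 = 492,930.4829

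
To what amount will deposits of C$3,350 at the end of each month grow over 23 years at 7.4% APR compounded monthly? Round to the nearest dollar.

With 12 periods per year: i = 0.00616667, n = 276.
FV = PMT · [(1+i)^n − 1] / i = 3350 · 722.645665 = 2,420,862.9789

C$2,420,863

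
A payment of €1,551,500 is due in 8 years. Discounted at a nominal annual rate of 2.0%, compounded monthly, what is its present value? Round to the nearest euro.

€1,322,277

With 12 periods per year: i = 0.00166667, n = 96.
PV = 1,551,500 / (1 + 0.00166667)^96 = 1,551,500 / 1.173355 = 1,322,277.1848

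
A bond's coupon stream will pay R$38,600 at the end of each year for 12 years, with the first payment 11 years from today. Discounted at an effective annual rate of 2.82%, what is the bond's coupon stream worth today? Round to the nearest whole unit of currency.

R$294,095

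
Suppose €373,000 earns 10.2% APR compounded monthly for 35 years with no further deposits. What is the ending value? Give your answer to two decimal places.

€13,049,320.63

Periodic rate i = 0.102/12 = 0.0085; n = 35 × 12 = 420 periods.
373,000 × (1+0.0085)^420 = 373,000 × 34.984774 = 13,049,320.6345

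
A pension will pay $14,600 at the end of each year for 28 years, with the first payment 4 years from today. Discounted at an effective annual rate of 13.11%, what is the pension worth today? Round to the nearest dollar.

$74,512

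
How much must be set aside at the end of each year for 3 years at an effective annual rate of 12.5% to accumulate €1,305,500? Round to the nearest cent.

FV-annuity factor = 3.390625; PMT = 1.3055e+06 / 3.390625 = 385,032.2581

€385,032.26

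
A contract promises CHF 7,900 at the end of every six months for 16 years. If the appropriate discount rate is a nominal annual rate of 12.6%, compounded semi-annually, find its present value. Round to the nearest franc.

CHF 107,646

With 2 periods per year: i = 0.063, n = 32.
PV = 7900 × [1 − (1+0.063)^(−32)] / 0.063 = 7900 × 13.626058 = 107,645.8559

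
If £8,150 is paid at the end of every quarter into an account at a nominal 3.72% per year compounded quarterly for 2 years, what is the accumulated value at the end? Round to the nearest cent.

With 4 periods per year: i = 0.0093, n = 8.
FV = 8150 × [(1+0.0093)^8 − 1] / 0.0093 = 8150 × 8.265300 = 67,362.1964

£67,362.20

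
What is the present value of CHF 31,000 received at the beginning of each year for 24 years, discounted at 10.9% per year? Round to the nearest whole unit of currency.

CHF 289,070

PV = PMT · [1 − (1+i)^(−n)] / i × (1+i) = 31000 · 9.324842 = 289,070.1061
Payments are at the start of each period, so multiply by (1+i).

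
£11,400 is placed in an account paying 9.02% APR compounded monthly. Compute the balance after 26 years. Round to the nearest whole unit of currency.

i = 0.0902/12 = 0.00751667 per month; n = 26·12 = 312.
FV = PV·(1+i)^n = 11,400 × 10.344240 = 117,924.3400

£117,924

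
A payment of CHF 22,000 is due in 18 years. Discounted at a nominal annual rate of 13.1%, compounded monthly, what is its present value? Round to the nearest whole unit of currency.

CHF 2,108

With 12 periods per year: i = 0.0109167, n = 216.
PV = FV·(1+i)^(−n) = 22,000 × 0.095826 = 2,108.1700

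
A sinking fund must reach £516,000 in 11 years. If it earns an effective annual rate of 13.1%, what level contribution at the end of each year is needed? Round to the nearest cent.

£23,525.01

PMT = 516000 / ( [(1+0.131)^11 − 1] / 0.131 ) = 516000 / 21.934100 = 23,525.0139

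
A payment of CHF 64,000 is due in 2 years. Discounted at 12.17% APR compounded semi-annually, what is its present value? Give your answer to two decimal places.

CHF 50,531.72

i = 0.1217/2 = 0.06085 per half-year; n = 2·2 = 4.
Discount factor = (1+0.06085)^(−4) = 0.789558; PV = 64,000 × 0.789558 = 50,531.7165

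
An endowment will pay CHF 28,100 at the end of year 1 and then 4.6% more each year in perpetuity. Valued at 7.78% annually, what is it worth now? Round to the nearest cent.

PV = D₁/(r − g) = 28100/(0.0778 − 0.046) = 883,647.7987

CHF 883,647.80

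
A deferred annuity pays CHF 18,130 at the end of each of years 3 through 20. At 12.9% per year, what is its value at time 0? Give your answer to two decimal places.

Value one period before first payment (t=2): 18130 × [1 − (1+0.129)^(−18)] / 0.129 = 18130 × 6.879129 = 124,718.6041
Discount back 2 years: 124,718.6041 × (1+0.129)^(−2) = 124,718.6041 × 0.784535 = 97,846.0634

CHF 97,846.06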